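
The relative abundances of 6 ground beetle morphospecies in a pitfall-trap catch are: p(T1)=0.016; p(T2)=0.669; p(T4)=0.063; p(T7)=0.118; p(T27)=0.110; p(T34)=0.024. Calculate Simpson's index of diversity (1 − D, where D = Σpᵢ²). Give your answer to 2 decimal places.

0.52

D = 0.016² + 0.669² + 0.063² + 0.118² + 0.11² + 0.024² = 0.0003 + 0.4476 + 0.0040 + 0.0139 + 0.0121 + 0.0006 = 0.4784 (working shown to 4 dp, full precision carried).
So 1 − D = 0.5216, i.e. 0.52 to 2 decimal places.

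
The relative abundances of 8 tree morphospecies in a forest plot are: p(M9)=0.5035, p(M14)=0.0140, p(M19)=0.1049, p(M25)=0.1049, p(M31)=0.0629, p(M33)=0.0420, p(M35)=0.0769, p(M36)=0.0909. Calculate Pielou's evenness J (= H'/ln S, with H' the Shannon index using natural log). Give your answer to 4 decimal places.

H' = −Σ pᵢ ln pᵢ = −((-0.345487) + (-0.059762) + (-0.236523) + (-0.236523) + (-0.173995) + (-0.133144) + (-0.197268) + (-0.217978)) = 1.600679 (working shown to 6 dp, full precision carried).
With S = 8 species, ln S = 2.079442, so J = 1.600679/2.079442 = 0.769764, i.e. 0.7698 to 4 decimal places.

0.7698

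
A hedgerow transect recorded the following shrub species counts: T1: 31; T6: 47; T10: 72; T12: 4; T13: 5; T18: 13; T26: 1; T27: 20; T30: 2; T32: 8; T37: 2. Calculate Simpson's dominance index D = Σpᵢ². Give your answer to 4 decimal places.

Total N = 31+47+72+4+5+13+1+20+2+8+2 = 205, so the proportions are 0.15122, 0.229268, 0.35122, 0.019512, 0.02439, 0.063415, 0.004878, 0.097561, 0.009756, 0.039024, 0.009756 (working shown to 6 dp, full precision carried).
D = 0.15122² + 0.229268² + 0.35122² + 0.019512² + 0.02439² + 0.063415² + 0.004878² + 0.097561² + 0.009756² + 0.039024² + 0.009756² = 0.022867 + 0.052564 + 0.123355 + 0.000381 + 0.000595 + 0.004021 + 0.000024 + 0.009518 + 0.000095 + 0.001523 + 0.000095 = 0.215039.
To 4 decimal places, D = 0.2150.

0.2150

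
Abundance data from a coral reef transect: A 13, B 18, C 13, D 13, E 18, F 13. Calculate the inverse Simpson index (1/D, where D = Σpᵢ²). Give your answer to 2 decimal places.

Total N = 13+18+13+13+18+13 = 88, so the proportions are 0.147727, 0.204545, 0.147727, 0.147727, 0.204545, 0.147727 (working shown to 6 dp, full precision carried).
D = 0.147727² + 0.204545² + 0.147727² + 0.147727² + 0.204545² + 0.147727² = 0.021823 + 0.041839 + 0.021823 + 0.021823 + 0.041839 + 0.021823 = 0.170971.
So 1/D = 5.8489, i.e. 5.85 to 2 decimal places.

5.85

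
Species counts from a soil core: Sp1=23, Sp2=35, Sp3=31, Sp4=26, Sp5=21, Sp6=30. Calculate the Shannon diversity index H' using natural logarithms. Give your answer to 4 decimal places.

Total N = 23+35+31+26+21+30 = 166, so the proportions are 0.138554, 0.210843, 0.186747, 0.156627, 0.126506, 0.180723 (working shown to 6 dp, full precision carried).
Each pᵢ ln pᵢ term: 0.138554×(-1.976494)=-0.273852, 0.210843×(-1.556640)=-0.328207, 0.186747×(-1.678001)=-0.313362, 0.156627×(-1.853891)=-0.290369, 0.126506×(-2.067465)=-0.261547, 0.180723×(-1.710790)=-0.309179.
Sum = -1.776515, so H' = 1.7765.

1.7765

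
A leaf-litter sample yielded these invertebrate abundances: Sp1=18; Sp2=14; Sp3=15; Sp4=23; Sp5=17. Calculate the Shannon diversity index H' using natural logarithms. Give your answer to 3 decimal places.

1.594

Total N = 18+14+15+23+17 = 87, so the proportions are 0.2069, 0.16092, 0.17241, 0.26437, 0.1954 (working shown to 5 dp, full precision carried).
Each pᵢ ln pᵢ term: 0.2069×(-1.57554)=-0.32597, 0.16092×(-1.82685)=-0.29398, 0.17241×(-1.75786)=-0.30308, 0.26437×(-1.33041)=-0.35172, 0.1954×(-1.63269)=-0.31903.
Sum = -1.59378, so H' = 1.594.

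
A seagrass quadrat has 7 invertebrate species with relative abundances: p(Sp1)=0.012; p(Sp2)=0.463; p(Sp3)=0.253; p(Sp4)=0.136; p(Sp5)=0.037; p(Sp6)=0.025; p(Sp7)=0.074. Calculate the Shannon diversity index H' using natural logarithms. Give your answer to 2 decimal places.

1.44

Each pᵢ ln pᵢ term (working shown to 4 dp, full precision carried): 0.012×(-4.4228)=-0.0531, 0.463×(-0.7700)=-0.3565, 0.253×(-1.3744)=-0.3477, 0.136×(-1.9951)=-0.2713, 0.037×(-3.2968)=-0.1220, 0.025×(-3.6889)=-0.0922, 0.074×(-2.6037)=-0.1927.
Sum = -1.4355, so H' = 1.44.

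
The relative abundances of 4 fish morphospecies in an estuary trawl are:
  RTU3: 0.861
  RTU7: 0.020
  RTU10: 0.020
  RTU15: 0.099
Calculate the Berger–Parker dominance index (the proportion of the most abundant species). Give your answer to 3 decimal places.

0.861

The largest proportion is 0.861, i.e. d = 0.861 to 3 decimal places.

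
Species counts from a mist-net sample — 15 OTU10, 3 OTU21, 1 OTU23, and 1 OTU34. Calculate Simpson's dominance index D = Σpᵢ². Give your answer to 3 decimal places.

Total N = 15+3+1+1 = 20, so the proportions are 0.75, 0.15, 0.05, 0.05 (working shown to 5 dp, full precision carried).
D = 0.75² + 0.15² + 0.05² + 0.05² = 0.56250 + 0.02250 + 0.00250 + 0.00250 = 0.59000.
To 3 decimal places, D = 0.590.

0.590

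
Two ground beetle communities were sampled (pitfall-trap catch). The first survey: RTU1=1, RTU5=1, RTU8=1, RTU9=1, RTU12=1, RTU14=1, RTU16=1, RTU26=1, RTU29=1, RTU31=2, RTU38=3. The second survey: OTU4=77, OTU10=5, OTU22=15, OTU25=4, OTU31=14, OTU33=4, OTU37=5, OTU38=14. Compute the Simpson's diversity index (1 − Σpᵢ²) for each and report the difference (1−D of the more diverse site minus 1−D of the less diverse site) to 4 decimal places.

0.2358

The first survey: N=14, proportions 0.071429, 0.071429, 0.071429, 0.071429, 0.071429, 0.071429, 0.071429, 0.071429, 0.071429, 0.142857, 0.214286, giving 1−D = 0.887755 (working shown to 6 dp, full precision carried).
The second survey: N=138, proportions 0.557971, 0.036232, 0.108696, 0.028986, 0.101449, 0.028986, 0.036232, 0.101449, giving 1−D = 0.651964.
Difference = |0.887755 − 0.651964| = 0.235791, i.e. 0.2358 to 4 decimal places.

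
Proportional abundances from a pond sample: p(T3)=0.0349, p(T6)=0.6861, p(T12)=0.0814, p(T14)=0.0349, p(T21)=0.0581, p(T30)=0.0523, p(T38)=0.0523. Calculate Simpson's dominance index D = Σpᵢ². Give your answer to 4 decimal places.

D = 0.0349² + 0.6861² + 0.0814² + 0.0349² + 0.0581² + 0.0523² + 0.0523² = 0.001218 + 0.470733 + 0.006626 + 0.001218 + 0.003376 + 0.002735 + 0.002735 = 0.488641 (working shown to 6 dp, full precision carried).
To 4 decimal places, D = 0.4886.

0.4886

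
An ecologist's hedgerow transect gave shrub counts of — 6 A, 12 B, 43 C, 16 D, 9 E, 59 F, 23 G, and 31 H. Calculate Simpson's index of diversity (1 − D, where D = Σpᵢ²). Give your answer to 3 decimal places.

0.815

Total N = 6+12+43+16+9+59+23+31 = 199, so the proportions are 0.03015, 0.0603, 0.21608, 0.0804, 0.04523, 0.29648, 0.11558, 0.15578 (working shown to 5 dp, full precision carried).
D = 0.03015² + 0.0603² + 0.21608² + 0.0804² + 0.04523² + 0.29648² + 0.11558² + 0.15578² = 0.00091 + 0.00364 + 0.04669 + 0.00646 + 0.00205 + 0.08790 + 0.01336 + 0.02427 = 0.18527.
So 1 − D = 0.81473, i.e. 0.815 to 3 decimal places.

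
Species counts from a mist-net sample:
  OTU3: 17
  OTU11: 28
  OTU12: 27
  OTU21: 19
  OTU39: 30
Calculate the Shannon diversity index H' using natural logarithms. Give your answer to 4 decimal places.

1.5856

Total N = 17+28+27+19+30 = 121, so the proportions are 0.140496, 0.231405, 0.22314, 0.157025, 0.247934 (working shown to 6 dp, full precision carried).
Each pᵢ ln pᵢ term: 0.140496×(-1.962577)=-0.275734, 0.231405×(-1.463586)=-0.338681, 0.22314×(-1.499954)=-0.334700, 0.157025×(-1.851352)=-0.290708, 0.247934×(-1.394593)=-0.345767.
Sum = -1.585590, so H' = 1.5856.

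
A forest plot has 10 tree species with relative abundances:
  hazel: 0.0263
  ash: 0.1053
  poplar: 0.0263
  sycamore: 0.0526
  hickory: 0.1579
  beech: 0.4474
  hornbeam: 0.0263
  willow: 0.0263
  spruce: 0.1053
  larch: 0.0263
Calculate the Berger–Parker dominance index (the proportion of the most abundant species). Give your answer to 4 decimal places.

0.4474

The largest proportion is 0.4474, i.e. d = 0.4474 to 4 decimal places.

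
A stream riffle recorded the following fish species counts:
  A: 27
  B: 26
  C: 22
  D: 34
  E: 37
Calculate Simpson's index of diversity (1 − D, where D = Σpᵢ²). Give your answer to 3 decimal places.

0.793

Total N = 27+26+22+34+37 = 146, so the proportions are 0.18493, 0.17808, 0.15068, 0.23288, 0.25342 (working shown to 5 dp, full precision carried).
D = 0.18493² + 0.17808² + 0.15068² + 0.23288² + 0.25342² = 0.03420 + 0.03171 + 0.02271 + 0.05423 + 0.06422 = 0.20707.
So 1 − D = 0.79293, i.e. 0.793 to 3 decimal places.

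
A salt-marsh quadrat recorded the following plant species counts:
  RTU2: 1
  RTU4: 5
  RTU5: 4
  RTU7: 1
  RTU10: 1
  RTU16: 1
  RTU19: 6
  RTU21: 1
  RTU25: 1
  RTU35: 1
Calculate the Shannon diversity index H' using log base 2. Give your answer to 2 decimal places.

2.86

Total N = 1+5+4+1+1+1+6+1+1+1 = 22, so the proportions are 0.0455, 0.2273, 0.1818, 0.0455, 0.0455, 0.0455, 0.2727, 0.0455, 0.0455, 0.0455 (working shown to 4 dp, full precision carried).
Each pᵢ log₂ pᵢ term: 0.0455×(-4.4594)=-0.2027, 0.2273×(-2.1375)=-0.4858, 0.1818×(-2.4594)=-0.4472, 0.0455×(-4.4594)=-0.2027, 0.0455×(-4.4594)=-0.2027, 0.0455×(-4.4594)=-0.2027, 0.2727×(-1.8745)=-0.5112, 0.0455×(-4.4594)=-0.2027, 0.0455×(-4.4594)=-0.2027, 0.0455×(-4.4594)=-0.2027.
Sum = -2.8631, so H' = 2.86.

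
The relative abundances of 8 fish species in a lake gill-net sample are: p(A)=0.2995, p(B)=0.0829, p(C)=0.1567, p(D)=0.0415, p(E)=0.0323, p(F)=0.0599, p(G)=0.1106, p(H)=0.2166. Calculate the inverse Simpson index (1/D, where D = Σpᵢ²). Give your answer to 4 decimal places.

D = 0.2995² + 0.0829² + 0.1567² + 0.0415² + 0.0323² + 0.0599² + 0.1106² + 0.2166² = 0.08970025 + 0.00687241 + 0.02455489 + 0.00172225 + 0.00104329 + 0.00358801 + 0.01223236 + 0.04691556 = 0.18662902 (working shown to 8 dp, full precision carried).
So 1/D = 5.358223, i.e. 5.3582 to 4 decimal places.

5.3582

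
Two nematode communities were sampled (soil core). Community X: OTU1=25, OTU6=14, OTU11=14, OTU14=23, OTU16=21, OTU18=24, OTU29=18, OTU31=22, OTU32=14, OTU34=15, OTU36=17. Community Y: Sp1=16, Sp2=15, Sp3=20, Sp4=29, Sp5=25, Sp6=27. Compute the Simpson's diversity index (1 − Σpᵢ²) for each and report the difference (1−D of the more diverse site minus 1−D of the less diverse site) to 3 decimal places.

Community X: N=207, proportions 0.12077, 0.06763, 0.06763, 0.11111, 0.10145, 0.11594, 0.08696, 0.10628, 0.06763, 0.07246, 0.08213, giving 1−D = 0.90476 (working shown to 5 dp, full precision carried).
Community Y: N=132, proportions 0.12121, 0.11364, 0.15152, 0.2197, 0.18939, 0.20455, giving 1−D = 0.82346.
Difference = |0.90476 − 0.82346| = 0.08130, i.e. 0.081 to 3 decimal places.

0.081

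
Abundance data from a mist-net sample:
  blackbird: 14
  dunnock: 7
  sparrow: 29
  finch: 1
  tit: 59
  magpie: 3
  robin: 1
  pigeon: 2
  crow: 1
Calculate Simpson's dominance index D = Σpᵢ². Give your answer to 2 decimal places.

0.33

Total N = 14+7+29+1+59+3+1+2+1 = 117, so the proportions are 0.1197, 0.0598, 0.2479, 0.0085, 0.5043, 0.0256, 0.0085, 0.0171, 0.0085 (working shown to 4 dp, full precision carried).
D = 0.1197² + 0.0598² + 0.2479² + 0.0085² + 0.5043² + 0.0256² + 0.0085² + 0.0171² + 0.0085² = 0.0143 + 0.0036 + 0.0614 + 0.0001 + 0.2543 + 0.0007 + 0.0001 + 0.0003 + 0.0001 = 0.3348.
To 2 decimal places, D = 0.33.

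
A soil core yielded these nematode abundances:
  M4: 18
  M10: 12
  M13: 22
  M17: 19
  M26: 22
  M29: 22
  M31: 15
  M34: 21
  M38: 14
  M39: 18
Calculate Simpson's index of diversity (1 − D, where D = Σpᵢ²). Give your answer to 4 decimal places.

Total N = 18+12+22+19+22+22+15+21+14+18 = 183, so the proportions are 0.098361, 0.065574, 0.120219, 0.103825, 0.120219, 0.120219, 0.081967, 0.114754, 0.076503, 0.098361 (working shown to 6 dp, full precision carried).
D = 0.098361² + 0.065574² + 0.120219² + 0.103825² + 0.120219² + 0.120219² + 0.081967² + 0.114754² + 0.076503² + 0.098361² = 0.009675 + 0.004300 + 0.014453 + 0.010780 + 0.014453 + 0.014453 + 0.006719 + 0.013169 + 0.005853 + 0.009675 = 0.103527.
So 1 − D = 0.896473, i.e. 0.8965 to 4 decimal places.

0.8965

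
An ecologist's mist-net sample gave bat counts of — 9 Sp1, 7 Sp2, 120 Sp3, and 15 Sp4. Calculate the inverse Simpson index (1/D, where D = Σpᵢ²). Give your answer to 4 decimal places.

1.5453

Total N = 9+7+120+15 = 151, so the proportions are 0.0596026, 0.0463576, 0.794702, 0.0993377 (working shown to 7 dp, full precision carried).
D = 0.0596026² + 0.0463576² + 0.794702² + 0.0993377² = 0.0035525 + 0.0021490 + 0.6315512 + 0.0098680 = 0.6471207.
So 1/D = 1.545307, i.e. 1.5453 to 4 decimal places.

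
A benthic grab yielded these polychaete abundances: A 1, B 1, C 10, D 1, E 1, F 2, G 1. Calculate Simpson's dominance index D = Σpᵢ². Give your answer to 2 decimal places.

0.38

Total N = 1+1+10+1+1+2+1 = 17, so the proportions are 0.0588, 0.0588, 0.5882, 0.0588, 0.0588, 0.1176, 0.0588 (working shown to 4 dp, full precision carried).
D = 0.0588² + 0.0588² + 0.5882² + 0.0588² + 0.0588² + 0.1176² + 0.0588² = 0.0035 + 0.0035 + 0.3460 + 0.0035 + 0.0035 + 0.0138 + 0.0035 = 0.3772.
To 2 decimal places, D = 0.38.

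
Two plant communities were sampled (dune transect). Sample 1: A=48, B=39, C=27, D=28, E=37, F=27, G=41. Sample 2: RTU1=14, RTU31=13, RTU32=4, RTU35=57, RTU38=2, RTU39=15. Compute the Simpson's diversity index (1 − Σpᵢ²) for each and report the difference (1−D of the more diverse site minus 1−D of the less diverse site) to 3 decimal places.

0.201

Sample 1: N=247, proportions 0.194332, 0.157895, 0.109312, 0.11336, 0.149798, 0.109312, 0.165992, giving 1−D = 0.850563 (working shown to 6 dp, full precision carried).
Sample 2: N=105, proportions 0.133333, 0.12381, 0.038095, 0.542857, 0.019048, 0.142857, giving 1−D = 0.649977.
Difference = |0.850563 − 0.649977| = 0.200586, i.e. 0.201 to 3 decimal places.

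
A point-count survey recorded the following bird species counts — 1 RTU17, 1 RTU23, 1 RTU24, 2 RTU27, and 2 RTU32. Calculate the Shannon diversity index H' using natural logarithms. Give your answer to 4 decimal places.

Total N = 1+1+1+2+2 = 7, so the proportions are 0.142857, 0.142857, 0.142857, 0.285714, 0.285714 (working shown to 6 dp, full precision carried).
Each pᵢ ln pᵢ term: 0.142857×(-1.945910)=-0.277987, 0.142857×(-1.945910)=-0.277987, 0.142857×(-1.945910)=-0.277987, 0.285714×(-1.252763)=-0.357932, 0.285714×(-1.252763)=-0.357932.
Sum = -1.549826, so H' = 1.5498.

1.5498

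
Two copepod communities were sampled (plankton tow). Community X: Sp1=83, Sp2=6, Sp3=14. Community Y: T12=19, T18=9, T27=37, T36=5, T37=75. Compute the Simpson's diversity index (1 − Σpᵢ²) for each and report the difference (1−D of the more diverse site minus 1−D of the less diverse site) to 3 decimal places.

Community X: N=103, proportions 0.80583, 0.05825, 0.13592, giving 1−D = 0.32878 (working shown to 5 dp, full precision carried).
Community Y: N=145, proportions 0.13103, 0.06207, 0.25517, 0.03448, 0.51724, giving 1−D = 0.64514.
Difference = |0.32878 − 0.64514| = 0.31636, i.e. 0.316 to 3 decimal places.

0.316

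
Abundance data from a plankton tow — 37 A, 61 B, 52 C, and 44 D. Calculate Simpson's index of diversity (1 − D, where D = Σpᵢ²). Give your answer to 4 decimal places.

0.7415

Total N = 37+61+52+44 = 194, so the proportions are 0.190722, 0.314433, 0.268041, 0.226804 (working shown to 6 dp, full precision carried).
D = 0.190722² + 0.314433² + 0.268041² + 0.226804² = 0.036375 + 0.098868 + 0.071846 + 0.051440 = 0.258529.
So 1 − D = 0.741471, i.e. 0.7415 to 4 decimal places.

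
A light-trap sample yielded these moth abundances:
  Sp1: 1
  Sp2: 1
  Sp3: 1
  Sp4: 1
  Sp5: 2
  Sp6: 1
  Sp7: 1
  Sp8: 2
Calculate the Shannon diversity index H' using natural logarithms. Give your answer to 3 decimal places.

2.025

Total N = 1+1+1+1+2+1+1+2 = 10, so the proportions are 0.1, 0.1, 0.1, 0.1, 0.2, 0.1, 0.1, 0.2 (working shown to 5 dp, full precision carried).
Each pᵢ ln pᵢ term: 0.1×(-2.30259)=-0.23026, 0.1×(-2.30259)=-0.23026, 0.1×(-2.30259)=-0.23026, 0.1×(-2.30259)=-0.23026, 0.2×(-1.60944)=-0.32189, 0.1×(-2.30259)=-0.23026, 0.1×(-2.30259)=-0.23026, 0.2×(-1.60944)=-0.32189.
Sum = -2.02533, so H' = 2.025.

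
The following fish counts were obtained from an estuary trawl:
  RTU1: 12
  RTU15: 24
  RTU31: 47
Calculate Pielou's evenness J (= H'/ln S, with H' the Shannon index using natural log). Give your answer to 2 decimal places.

Total N = 12+24+47 = 83, so the proportions are 0.1446, 0.2892, 0.5663 (working shown to 4 dp, full precision carried).
H' = −Σ pᵢ ln pᵢ = −((-0.2796) + (-0.3588) + (-0.3220)) = 0.9604.
With S = 3 species, ln S = 1.0986, so J = 0.9604/1.0986 = 0.8742, i.e. 0.87 to 2 decimal places.

0.87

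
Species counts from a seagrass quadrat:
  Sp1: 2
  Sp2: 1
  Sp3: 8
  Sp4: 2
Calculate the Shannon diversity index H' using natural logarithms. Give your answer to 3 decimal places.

1.072

Total N = 2+1+8+2 = 13, so the proportions are 0.15385, 0.07692, 0.61538, 0.15385 (working shown to 5 dp, full precision carried).
Each pᵢ ln pᵢ term: 0.15385×(-1.87180)=-0.28797, 0.07692×(-2.56495)=-0.19730, 0.61538×(-0.48551)=-0.29877, 0.15385×(-1.87180)=-0.28797.
Sum = -1.07202, so H' = 1.072.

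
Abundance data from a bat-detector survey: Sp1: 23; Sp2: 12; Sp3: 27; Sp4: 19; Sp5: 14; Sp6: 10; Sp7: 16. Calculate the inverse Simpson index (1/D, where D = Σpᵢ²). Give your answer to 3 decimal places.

Total N = 23+12+27+19+14+10+16 = 121, so the proportions are 0.1900826, 0.0991736, 0.2231405, 0.1570248, 0.1157025, 0.0826446, 0.1322314 (working shown to 7 dp, full precision carried).
D = 0.1900826² + 0.0991736² + 0.2231405² + 0.1570248² + 0.1157025² + 0.0826446² + 0.1322314² = 0.0361314 + 0.0098354 + 0.0497917 + 0.0246568 + 0.0133871 + 0.0068301 + 0.0174851 = 0.1581176.
So 1/D = 6.32441, i.e. 6.324 to 3 decimal places.

6.324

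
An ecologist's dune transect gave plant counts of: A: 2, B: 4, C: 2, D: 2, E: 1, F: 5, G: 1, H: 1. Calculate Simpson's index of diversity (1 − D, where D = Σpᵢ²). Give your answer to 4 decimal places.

Total N = 2+4+2+2+1+5+1+1 = 18, so the proportions are 0.111111, 0.222222, 0.111111, 0.111111, 0.055556, 0.277778, 0.055556, 0.055556 (working shown to 6 dp, full precision carried).
D = 0.111111² + 0.222222² + 0.111111² + 0.111111² + 0.055556² + 0.277778² + 0.055556² + 0.055556² = 0.012346 + 0.049383 + 0.012346 + 0.012346 + 0.003086 + 0.077160 + 0.003086 + 0.003086 = 0.172840.
So 1 − D = 0.827160, i.e. 0.8272 to 4 decimal places.

0.8272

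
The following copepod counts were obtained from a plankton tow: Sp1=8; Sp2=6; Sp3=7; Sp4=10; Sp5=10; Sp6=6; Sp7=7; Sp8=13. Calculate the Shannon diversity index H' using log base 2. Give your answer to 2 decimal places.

2.95

Total N = 8+6+7+10+10+6+7+13 = 67, so the proportions are 0.1194, 0.0896, 0.1045, 0.1493, 0.1493, 0.0896, 0.1045, 0.194 (working shown to 4 dp, full precision carried).
Each pᵢ log₂ pᵢ term: 0.1194×(-3.0661)=-0.3661, 0.0896×(-3.4811)=-0.3117, 0.1045×(-3.2587)=-0.3405, 0.1493×(-2.7442)=-0.4096, 0.1493×(-2.7442)=-0.4096, 0.0896×(-3.4811)=-0.3117, 0.1045×(-3.2587)=-0.3405, 0.194×(-2.3656)=-0.4590.
Sum = -2.9487, so H' = 2.95.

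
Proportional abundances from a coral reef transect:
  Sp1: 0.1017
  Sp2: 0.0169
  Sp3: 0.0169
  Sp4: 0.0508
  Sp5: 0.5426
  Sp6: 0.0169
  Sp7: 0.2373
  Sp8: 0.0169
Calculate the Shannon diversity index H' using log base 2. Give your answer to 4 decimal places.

Each pᵢ log₂ pᵢ term (working shown to 7 dp, full precision carried): 0.1017×(-3.2976084)=-0.3353668, 0.0169×(-5.8868329)=-0.0994875, 0.0169×(-5.8868329)=-0.0994875, 0.0508×(-4.2990277)=-0.2183906, 0.5426×(-0.8820390)=-0.4785944, 0.0169×(-5.8868329)=-0.0994875, 0.2373×(-2.0752160)=-0.4924488, 0.0169×(-5.8868329)=-0.0994875.
Sum = -1.9227504, so H' = 1.9228.

1.9228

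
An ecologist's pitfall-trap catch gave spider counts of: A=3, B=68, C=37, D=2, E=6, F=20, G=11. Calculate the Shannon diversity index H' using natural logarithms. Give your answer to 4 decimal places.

Total N = 3+68+37+2+6+20+11 = 147, so the proportions are 0.020408, 0.462585, 0.251701, 0.013605, 0.040816, 0.136054, 0.07483 (working shown to 6 dp, full precision carried).
Each pᵢ ln pᵢ term: 0.020408×(-3.891820)=-0.079425, 0.462585×(-0.770925)=-0.356618, 0.251701×(-1.379515)=-0.347225, 0.013605×(-4.297285)=-0.058466, 0.040816×(-3.198673)=-0.130558, 0.136054×(-1.994700)=-0.271388, 0.07483×(-2.592537)=-0.193999.
Sum = -1.437680, so H' = 1.4377.

1.4377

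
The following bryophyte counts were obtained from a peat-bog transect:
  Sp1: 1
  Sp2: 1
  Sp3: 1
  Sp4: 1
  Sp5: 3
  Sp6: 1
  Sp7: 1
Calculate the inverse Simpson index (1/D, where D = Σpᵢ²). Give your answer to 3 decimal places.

Total N = 1+1+1+1+3+1+1 = 9, so the proportions are 0.1111111, 0.1111111, 0.1111111, 0.1111111, 0.3333333, 0.1111111, 0.1111111 (working shown to 7 dp, full precision carried).
D = 0.1111111² + 0.1111111² + 0.1111111² + 0.1111111² + 0.3333333² + 0.1111111² + 0.1111111² = 0.0123457 + 0.0123457 + 0.0123457 + 0.0123457 + 0.1111111 + 0.0123457 + 0.0123457 = 0.1851852.
So 1/D = 5.40000, i.e. 5.400 to 3 decimal places.

5.400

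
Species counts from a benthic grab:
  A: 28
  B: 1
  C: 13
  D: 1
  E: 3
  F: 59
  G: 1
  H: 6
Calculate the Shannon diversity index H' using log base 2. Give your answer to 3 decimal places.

Total N = 28+1+13+1+3+59+1+6 = 112, so the proportions are 0.25, 0.00893, 0.11607, 0.00893, 0.02679, 0.52679, 0.00893, 0.05357 (working shown to 5 dp, full precision carried).
Each pᵢ log₂ pᵢ term: 0.25×(-2.00000)=-0.50000, 0.00893×(-6.80735)=-0.06078, 0.11607×(-3.10692)=-0.36062, 0.00893×(-6.80735)=-0.06078, 0.02679×(-5.22239)=-0.13989, 0.52679×(-0.92471)=-0.48713, 0.00893×(-6.80735)=-0.06078, 0.05357×(-4.22239)=-0.22620.
Sum = -1.89617, so H' = 1.896.

1.896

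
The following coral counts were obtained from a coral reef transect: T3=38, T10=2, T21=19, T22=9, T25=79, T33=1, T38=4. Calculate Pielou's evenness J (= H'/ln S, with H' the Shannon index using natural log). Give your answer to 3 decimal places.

0.668

Total N = 38+2+19+9+79+1+4 = 152, so the proportions are 0.25, 0.01316, 0.125, 0.05921, 0.51974, 0.00658, 0.02632 (working shown to 5 dp, full precision carried).
H' = −Σ pᵢ ln pᵢ = −((-0.34657) + (-0.05698) + (-0.25993) + (-0.16737) + (-0.34013) + (-0.03305) + (-0.09573)) = 1.29977.
With S = 7 species, ln S = 1.94591, so J = 1.29977/1.94591 = 0.66795, i.e. 0.668 to 3 decimal places.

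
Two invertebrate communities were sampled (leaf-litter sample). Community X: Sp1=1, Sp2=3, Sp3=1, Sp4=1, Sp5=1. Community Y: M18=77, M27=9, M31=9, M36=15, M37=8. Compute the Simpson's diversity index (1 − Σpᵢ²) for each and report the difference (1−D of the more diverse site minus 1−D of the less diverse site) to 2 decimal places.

Community X: N=7, proportions 0.1429, 0.4286, 0.1429, 0.1429, 0.1429, giving 1−D = 0.7347 (working shown to 4 dp, full precision carried).
Community Y: N=118, proportions 0.6525, 0.0763, 0.0763, 0.1271, 0.0678, giving 1−D = 0.5418.
Difference = |0.7347 − 0.5418| = 0.1929, i.e. 0.19 to 2 decimal places.

0.19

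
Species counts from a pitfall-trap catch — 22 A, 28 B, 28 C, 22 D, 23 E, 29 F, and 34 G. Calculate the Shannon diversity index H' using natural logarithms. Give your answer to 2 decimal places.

Total N = 22+28+28+22+23+29+34 = 186, so the proportions are 0.1183, 0.1505, 0.1505, 0.1183, 0.1237, 0.1559, 0.1828 (working shown to 4 dp, full precision carried).
Each pᵢ ln pᵢ term: 0.1183×(-2.1347)=-0.2525, 0.1505×(-1.8935)=-0.2850, 0.1505×(-1.8935)=-0.2850, 0.1183×(-2.1347)=-0.2525, 0.1237×(-2.0903)=-0.2585, 0.1559×(-1.8585)=-0.2898, 0.1828×(-1.6994)=-0.3106.
Sum = -1.9340, so H' = 1.93.

1.93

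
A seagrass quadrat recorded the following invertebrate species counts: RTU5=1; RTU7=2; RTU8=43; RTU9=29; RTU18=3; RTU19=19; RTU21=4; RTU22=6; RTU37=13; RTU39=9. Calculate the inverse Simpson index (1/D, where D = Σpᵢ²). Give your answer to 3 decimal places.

4.942

Total N = 1+2+43+29+3+19+4+6+13+9 = 129, so the proportions are 0.0077519, 0.0155039, 0.3333333, 0.2248062, 0.0232558, 0.1472868, 0.0310078, 0.0465116, 0.1007752, 0.0697674 (working shown to 7 dp, full precision carried).
D = 0.0077519² + 0.0155039² + 0.3333333² + 0.2248062² + 0.0232558² + 0.1472868² + 0.0310078² + 0.0465116² + 0.1007752² + 0.0697674² = 0.0000601 + 0.0002404 + 0.1111111 + 0.0505378 + 0.0005408 + 0.0216934 + 0.0009615 + 0.0021633 + 0.0101556 + 0.0048675 = 0.2023316.
So 1/D = 4.94238, i.e. 4.942 to 3 decimal places.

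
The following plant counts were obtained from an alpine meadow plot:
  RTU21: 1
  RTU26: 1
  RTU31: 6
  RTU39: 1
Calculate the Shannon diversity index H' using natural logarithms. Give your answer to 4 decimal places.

Total N = 1+1+6+1 = 9, so the proportions are 0.111111, 0.111111, 0.666667, 0.111111 (working shown to 6 dp, full precision carried).
Each pᵢ ln pᵢ term: 0.111111×(-2.197225)=-0.244136, 0.111111×(-2.197225)=-0.244136, 0.666667×(-0.405465)=-0.270310, 0.111111×(-2.197225)=-0.244136.
Sum = -1.002718, so H' = 1.0027.

1.0027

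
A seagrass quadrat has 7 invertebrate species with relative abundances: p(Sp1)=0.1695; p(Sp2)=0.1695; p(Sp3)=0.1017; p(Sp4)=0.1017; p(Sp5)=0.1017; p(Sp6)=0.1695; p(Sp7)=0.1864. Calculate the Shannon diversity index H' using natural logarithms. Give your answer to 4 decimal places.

Each pᵢ ln pᵢ term (working shown to 6 dp, full precision carried): 0.1695×(-1.774902)=-0.300846, 0.1695×(-1.774902)=-0.300846, 0.1017×(-2.285728)=-0.232459, 0.1017×(-2.285728)=-0.232459, 0.1017×(-2.285728)=-0.232459, 0.1695×(-1.774902)=-0.300846, 0.1864×(-1.679860)=-0.313126.
Sum = -1.913039, so H' = 1.9130.

1.9130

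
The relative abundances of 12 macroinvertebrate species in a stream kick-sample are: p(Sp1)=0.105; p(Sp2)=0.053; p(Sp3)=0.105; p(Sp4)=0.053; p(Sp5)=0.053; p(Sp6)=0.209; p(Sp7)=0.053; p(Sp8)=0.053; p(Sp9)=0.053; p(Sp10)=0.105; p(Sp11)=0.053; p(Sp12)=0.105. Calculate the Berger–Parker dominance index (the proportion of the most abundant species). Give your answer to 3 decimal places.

The largest proportion is 0.209, i.e. d = 0.209 to 3 decimal places.

0.209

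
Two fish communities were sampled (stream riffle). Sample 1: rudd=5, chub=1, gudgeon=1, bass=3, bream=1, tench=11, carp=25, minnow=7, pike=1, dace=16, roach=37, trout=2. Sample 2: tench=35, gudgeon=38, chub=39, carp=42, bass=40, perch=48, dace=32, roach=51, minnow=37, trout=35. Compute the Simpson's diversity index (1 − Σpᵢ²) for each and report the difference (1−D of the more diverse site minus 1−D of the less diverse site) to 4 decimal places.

0.1015

Sample 1: N=110, proportions 0.045455, 0.009091, 0.009091, 0.027273, 0.009091, 0.1, 0.227273, 0.063636, 0.009091, 0.145455, 0.336364, 0.018182, giving 1−D = 0.796529 (working shown to 6 dp, full precision carried).
Sample 2: N=397, proportions 0.088161, 0.095718, 0.098237, 0.105793, 0.100756, 0.120907, 0.080605, 0.128463, 0.093199, 0.088161, giving 1−D = 0.897994.
Difference = |0.796529 − 0.897994| = 0.101465, i.e. 0.1015 to 4 decimal places.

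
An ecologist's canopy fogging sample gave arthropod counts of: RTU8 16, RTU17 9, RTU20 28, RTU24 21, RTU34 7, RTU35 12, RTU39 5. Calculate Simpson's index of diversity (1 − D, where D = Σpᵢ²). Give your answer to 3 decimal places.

0.815

Total N = 16+9+28+21+7+12+5 = 98, so the proportions are 0.16327, 0.09184, 0.28571, 0.21429, 0.07143, 0.12245, 0.05102 (working shown to 5 dp, full precision carried).
D = 0.16327² + 0.09184² + 0.28571² + 0.21429² + 0.07143² + 0.12245² + 0.05102² = 0.02666 + 0.00843 + 0.08163 + 0.04592 + 0.00510 + 0.01499 + 0.00260 = 0.18534.
So 1 − D = 0.81466, i.e. 0.815 to 3 decimal places.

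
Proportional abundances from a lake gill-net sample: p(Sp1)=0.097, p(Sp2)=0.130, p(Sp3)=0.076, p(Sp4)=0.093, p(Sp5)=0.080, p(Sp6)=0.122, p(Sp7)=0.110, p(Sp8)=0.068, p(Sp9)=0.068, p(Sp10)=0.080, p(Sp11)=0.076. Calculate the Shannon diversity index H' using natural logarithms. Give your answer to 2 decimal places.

Each pᵢ ln pᵢ term (working shown to 4 dp, full precision carried): 0.097×(-2.3330)=-0.2263, 0.13×(-2.0402)=-0.2652, 0.076×(-2.5770)=-0.1959, 0.093×(-2.3752)=-0.2209, 0.08×(-2.5257)=-0.2021, 0.122×(-2.1037)=-0.2567, 0.11×(-2.2073)=-0.2428, 0.068×(-2.6882)=-0.1828, 0.068×(-2.6882)=-0.1828, 0.08×(-2.5257)=-0.2021, 0.076×(-2.5770)=-0.1959.
Sum = -2.3733, so H' = 2.37.

2.37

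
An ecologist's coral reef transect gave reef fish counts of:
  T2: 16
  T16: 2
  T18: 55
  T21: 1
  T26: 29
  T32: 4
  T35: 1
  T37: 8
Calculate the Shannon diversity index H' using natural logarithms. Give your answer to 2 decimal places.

Total N = 16+2+55+1+29+4+1+8 = 116, so the proportions are 0.1379, 0.0172, 0.4741, 0.0086, 0.25, 0.0345, 0.0086, 0.069 (working shown to 4 dp, full precision carried).
Each pᵢ ln pᵢ term: 0.1379×(-1.9810)=-0.2732, 0.0172×(-4.0604)=-0.0700, 0.4741×(-0.7463)=-0.3538, 0.0086×(-4.7536)=-0.0410, 0.25×(-1.3863)=-0.3466, 0.0345×(-3.3673)=-0.1161, 0.0086×(-4.7536)=-0.0410, 0.069×(-2.6741)=-0.1844.
Sum = -1.4261, so H' = 1.43.

1.43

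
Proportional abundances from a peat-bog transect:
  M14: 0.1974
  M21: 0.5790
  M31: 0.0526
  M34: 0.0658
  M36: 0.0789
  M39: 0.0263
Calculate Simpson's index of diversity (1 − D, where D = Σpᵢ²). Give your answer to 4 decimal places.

0.6118

D = 0.1974² + 0.579² + 0.0526² + 0.0658² + 0.0789² + 0.0263² = 0.038967 + 0.335241 + 0.002767 + 0.004330 + 0.006225 + 0.000692 = 0.388221 (working shown to 6 dp, full precision carried).
So 1 − D = 0.611779, i.e. 0.6118 to 4 decimal places.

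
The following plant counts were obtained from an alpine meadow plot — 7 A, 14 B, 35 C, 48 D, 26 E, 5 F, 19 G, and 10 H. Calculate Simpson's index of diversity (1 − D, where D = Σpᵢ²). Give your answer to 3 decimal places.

0.816

Total N = 7+14+35+48+26+5+19+10 = 164, so the proportions are 0.04268, 0.08537, 0.21341, 0.29268, 0.15854, 0.03049, 0.11585, 0.06098 (working shown to 5 dp, full precision carried).
D = 0.04268² + 0.08537² + 0.21341² + 0.29268² + 0.15854² + 0.03049² + 0.11585² + 0.06098² = 0.00182 + 0.00729 + 0.04555 + 0.08566 + 0.02513 + 0.00093 + 0.01342 + 0.00372 = 0.18352.
So 1 − D = 0.81648, i.e. 0.816 to 3 decimal places.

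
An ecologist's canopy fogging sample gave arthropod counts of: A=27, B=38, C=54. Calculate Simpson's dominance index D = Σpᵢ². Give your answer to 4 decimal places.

0.3594

Total N = 27+38+54 = 119, so the proportions are 0.226891, 0.319328, 0.453782 (working shown to 6 dp, full precision carried).
D = 0.226891² + 0.319328² + 0.453782² = 0.051479 + 0.101970 + 0.205918 = 0.359367.
To 4 decimal places, D = 0.3594.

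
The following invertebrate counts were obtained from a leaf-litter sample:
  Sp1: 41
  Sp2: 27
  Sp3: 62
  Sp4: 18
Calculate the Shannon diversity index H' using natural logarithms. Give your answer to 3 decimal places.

1.287

Total N = 41+27+62+18 = 148, so the proportions are 0.27703, 0.18243, 0.41892, 0.12162 (working shown to 5 dp, full precision carried).
Each pᵢ ln pᵢ term: 0.27703×(-1.28364)=-0.35560, 0.18243×(-1.70138)=-0.31039, 0.41892×(-0.87008)=-0.36449, 0.12162×(-2.10684)=-0.25624.
Sum = -1.28672, so H' = 1.287.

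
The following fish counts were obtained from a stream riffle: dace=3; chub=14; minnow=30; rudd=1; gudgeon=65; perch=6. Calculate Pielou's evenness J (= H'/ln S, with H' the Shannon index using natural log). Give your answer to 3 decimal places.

0.677

Total N = 3+14+30+1+65+6 = 119, so the proportions are 0.02521, 0.11765, 0.2521, 0.0084, 0.54622, 0.05042 (working shown to 5 dp, full precision carried).
H' = −Σ pᵢ ln pᵢ = −((-0.09279) + (-0.25177) + (-0.34738) + (-0.04016) + (-0.33032) + (-0.15062)) = 1.21304.
With S = 6 species, ln S = 1.79176, so J = 1.21304/1.79176 = 0.67701, i.e. 0.677 to 3 decimal places.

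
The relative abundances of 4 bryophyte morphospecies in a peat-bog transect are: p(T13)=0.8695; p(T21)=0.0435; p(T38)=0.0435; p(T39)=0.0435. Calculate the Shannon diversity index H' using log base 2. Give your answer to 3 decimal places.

Each pᵢ log₂ pᵢ term (working shown to 5 dp, full precision carried): 0.8695×(-0.20174)=-0.17541, 0.0435×(-4.52284)=-0.19674, 0.0435×(-4.52284)=-0.19674, 0.0435×(-4.52284)=-0.19674.
Sum = -0.76565, so H' = 0.766.

0.766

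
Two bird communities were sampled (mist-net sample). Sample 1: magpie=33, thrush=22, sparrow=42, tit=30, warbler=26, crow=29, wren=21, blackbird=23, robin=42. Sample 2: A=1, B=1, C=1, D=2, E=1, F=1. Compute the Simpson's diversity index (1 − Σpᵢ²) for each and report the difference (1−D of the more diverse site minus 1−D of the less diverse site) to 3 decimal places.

Sample 1: N=268, proportions 0.1231343, 0.0820896, 0.1567164, 0.1119403, 0.0970149, 0.108209, 0.0783582, 0.0858209, 0.1567164, giving 1−D = 0.8818222 (working shown to 7 dp, full precision carried).
Sample 2: N=7, proportions 0.1428571, 0.1428571, 0.1428571, 0.2857143, 0.1428571, 0.1428571, giving 1−D = 0.8163265.
Difference = |0.8818222 − 0.8163265| = 0.0654957, i.e. 0.065 to 3 decimal places.

0.065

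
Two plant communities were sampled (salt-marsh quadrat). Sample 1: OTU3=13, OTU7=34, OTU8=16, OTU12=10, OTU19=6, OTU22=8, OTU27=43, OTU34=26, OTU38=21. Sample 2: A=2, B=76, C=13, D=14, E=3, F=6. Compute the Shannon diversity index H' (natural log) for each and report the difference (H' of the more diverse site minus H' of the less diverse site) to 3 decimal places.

Sample 1: N=177, proportions 0.07345, 0.19209, 0.0904, 0.0565, 0.0339, 0.0452, 0.24294, 0.14689, 0.11864, giving H' = 2.02140 (working shown to 5 dp, full precision carried).
Sample 2: N=114, proportions 0.01754, 0.66667, 0.11404, 0.12281, 0.02632, 0.05263, giving H' = 1.09708.
Difference = |2.02140 − 1.09708| = 0.92432, i.e. 0.924 to 3 decimal places.

0.924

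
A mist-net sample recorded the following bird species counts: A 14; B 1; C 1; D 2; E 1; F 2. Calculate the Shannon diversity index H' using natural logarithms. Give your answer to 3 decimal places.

Total N = 14+1+1+2+1+2 = 21, so the proportions are 0.66667, 0.04762, 0.04762, 0.09524, 0.04762, 0.09524 (working shown to 5 dp, full precision carried).
Each pᵢ ln pᵢ term: 0.66667×(-0.40547)=-0.27031, 0.04762×(-3.04452)=-0.14498, 0.04762×(-3.04452)=-0.14498, 0.09524×(-2.35138)=-0.22394, 0.04762×(-3.04452)=-0.14498, 0.09524×(-2.35138)=-0.22394.
Sum = -1.15312, so H' = 1.153.

1.153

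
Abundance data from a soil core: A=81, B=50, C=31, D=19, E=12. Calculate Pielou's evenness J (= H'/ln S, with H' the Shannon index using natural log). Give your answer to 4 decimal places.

Total N = 81+50+31+19+12 = 193, so the proportions are 0.419689, 0.259067, 0.160622, 0.098446, 0.062176 (working shown to 6 dp, full precision carried).
H' = −Σ pᵢ ln pᵢ = −((-0.364391) + (-0.349914) + (-0.293729) + (-0.228222) + (-0.172712)) = 1.408968.
With S = 5 species, ln S = 1.609438, so J = 1.408968/1.609438 = 0.875441, i.e. 0.8754 to 4 decimal places.

0.8754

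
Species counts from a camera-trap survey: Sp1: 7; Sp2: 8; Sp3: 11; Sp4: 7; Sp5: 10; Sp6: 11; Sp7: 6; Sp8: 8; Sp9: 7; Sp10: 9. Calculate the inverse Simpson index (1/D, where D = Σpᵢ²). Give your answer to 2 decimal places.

Total N = 7+8+11+7+10+11+6+8+7+9 = 84, so the proportions are 0.083333, 0.095238, 0.130952, 0.083333, 0.119048, 0.130952, 0.071429, 0.095238, 0.083333, 0.107143 (working shown to 6 dp, full precision carried).
D = 0.083333² + 0.095238² + 0.130952² + 0.083333² + 0.119048² + 0.130952² + 0.071429² + 0.095238² + 0.083333² + 0.107143² = 0.006944 + 0.009070 + 0.017149 + 0.006944 + 0.014172 + 0.017149 + 0.005102 + 0.009070 + 0.006944 + 0.011480 = 0.104025.
So 1/D = 9.6131, i.e. 9.61 to 2 decimal places.

9.61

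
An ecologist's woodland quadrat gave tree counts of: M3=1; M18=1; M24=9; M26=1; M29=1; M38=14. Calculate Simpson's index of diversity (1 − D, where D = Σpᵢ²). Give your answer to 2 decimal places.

0.61

Total N = 1+1+9+1+1+14 = 27, so the proportions are 0.037, 0.037, 0.3333, 0.037, 0.037, 0.5185 (working shown to 4 dp, full precision carried).
D = 0.037² + 0.037² + 0.3333² + 0.037² + 0.037² + 0.5185² = 0.0014 + 0.0014 + 0.1111 + 0.0014 + 0.0014 + 0.2689 = 0.3855.
So 1 − D = 0.6145, i.e. 0.61 to 2 decimal places.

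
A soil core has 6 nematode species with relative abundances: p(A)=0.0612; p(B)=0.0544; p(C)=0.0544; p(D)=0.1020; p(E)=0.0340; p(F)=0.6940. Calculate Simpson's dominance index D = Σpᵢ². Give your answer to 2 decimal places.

D = 0.0612² + 0.0544² + 0.0544² + 0.102² + 0.034² + 0.694² = 0.0037 + 0.0030 + 0.0030 + 0.0104 + 0.0012 + 0.4816 = 0.5029 (working shown to 4 dp, full precision carried).
To 2 decimal places, D = 0.50.

0.50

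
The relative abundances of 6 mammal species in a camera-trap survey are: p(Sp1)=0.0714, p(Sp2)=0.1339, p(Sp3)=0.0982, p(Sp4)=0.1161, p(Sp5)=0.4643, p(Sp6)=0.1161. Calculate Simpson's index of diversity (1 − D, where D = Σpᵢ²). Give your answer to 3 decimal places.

0.725

D = 0.0714² + 0.1339² + 0.0982² + 0.1161² + 0.4643² + 0.1161² = 0.00510 + 0.01793 + 0.00964 + 0.01348 + 0.21557 + 0.01348 = 0.27520 (working shown to 5 dp, full precision carried).
So 1 − D = 0.72480, i.e. 0.725 to 3 decimal places.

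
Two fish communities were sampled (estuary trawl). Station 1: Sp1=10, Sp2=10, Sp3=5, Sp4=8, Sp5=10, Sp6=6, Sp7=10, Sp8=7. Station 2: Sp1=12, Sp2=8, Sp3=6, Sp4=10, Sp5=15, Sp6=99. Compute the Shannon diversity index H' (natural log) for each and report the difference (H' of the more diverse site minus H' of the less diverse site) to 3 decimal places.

Station 1: N=66, proportions 0.15152, 0.15152, 0.07576, 0.12121, 0.15152, 0.09091, 0.15152, 0.10606, giving H' = 2.05090 (working shown to 5 dp, full precision carried).
Station 2: N=150, proportions 0.08, 0.05333, 0.04, 0.06667, 0.1, 0.66, giving H' = 1.17218.
Difference = |2.05090 − 1.17218| = 0.87872, i.e. 0.879 to 3 decimal places.

0.879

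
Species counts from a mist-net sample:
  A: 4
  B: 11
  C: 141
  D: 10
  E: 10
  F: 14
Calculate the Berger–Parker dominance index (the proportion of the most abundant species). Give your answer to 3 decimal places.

0.742

Total N = 4+11+141+10+10+14 = 190, so the proportions are 0.02105, 0.05789, 0.74211, 0.05263, 0.05263, 0.07368 (working shown to 5 dp, full precision carried).
The largest proportion is 0.74211, i.e. d = 0.742 to 3 decimal places.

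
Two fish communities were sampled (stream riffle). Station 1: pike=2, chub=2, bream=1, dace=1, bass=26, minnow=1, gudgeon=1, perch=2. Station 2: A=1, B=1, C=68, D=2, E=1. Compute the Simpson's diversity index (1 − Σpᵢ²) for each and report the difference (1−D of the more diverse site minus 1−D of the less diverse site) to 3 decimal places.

Station 1: N=36, proportions 0.05556, 0.05556, 0.02778, 0.02778, 0.72222, 0.02778, 0.02778, 0.05556, giving 1−D = 0.46605 (working shown to 5 dp, full precision carried).
Station 2: N=73, proportions 0.0137, 0.0137, 0.93151, 0.0274, 0.0137, giving 1−D = 0.13098.
Difference = |0.46605 − 0.13098| = 0.33507, i.e. 0.335 to 3 decimal places.

0.335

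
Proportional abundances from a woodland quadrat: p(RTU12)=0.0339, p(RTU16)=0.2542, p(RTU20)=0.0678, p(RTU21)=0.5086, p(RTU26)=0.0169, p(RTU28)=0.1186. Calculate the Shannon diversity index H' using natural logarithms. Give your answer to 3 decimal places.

Each pᵢ ln pᵢ term (working shown to 5 dp, full precision carried): 0.0339×(-3.38434)=-0.11473, 0.2542×(-1.36963)=-0.34816, 0.0678×(-2.69119)=-0.18246, 0.5086×(-0.67609)=-0.34386, 0.0169×(-4.08044)=-0.06896, 0.1186×(-2.13200)=-0.25286.
Sum = -1.31103, so H' = 1.311.

1.311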